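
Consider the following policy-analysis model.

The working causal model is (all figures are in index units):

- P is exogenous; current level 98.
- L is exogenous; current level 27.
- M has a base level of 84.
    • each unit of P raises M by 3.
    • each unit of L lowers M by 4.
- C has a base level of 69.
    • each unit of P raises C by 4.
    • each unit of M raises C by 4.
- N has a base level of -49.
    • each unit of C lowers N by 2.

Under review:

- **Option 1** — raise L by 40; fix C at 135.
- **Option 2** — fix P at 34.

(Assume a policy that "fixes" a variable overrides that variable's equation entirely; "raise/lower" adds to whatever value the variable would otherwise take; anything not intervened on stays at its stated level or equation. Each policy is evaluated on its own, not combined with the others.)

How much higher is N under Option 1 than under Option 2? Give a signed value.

Option 1 (L + 40, C := 135):
  P = 98
  L = 27 + 40 = 67
  M = 84 + 3·98 − 4·67 = 110
  C = 135
  N = -49 − 2·135 = -319
Option 2 (P := 34):
  P = 34
  L = 27
  M = 84 + 3·34 − 4·27 = 78
  C = 69 + 4·34 + 4·78 = 517
  N = -49 − 2·517 = -1083
N: -319 − (-1083) = 764

764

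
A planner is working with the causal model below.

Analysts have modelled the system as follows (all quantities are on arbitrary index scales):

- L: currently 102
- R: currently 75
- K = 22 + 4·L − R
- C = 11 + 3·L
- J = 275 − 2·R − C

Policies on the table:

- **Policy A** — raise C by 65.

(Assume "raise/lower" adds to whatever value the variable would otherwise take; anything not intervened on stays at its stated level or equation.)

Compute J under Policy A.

-257

Policy A (C + 65):
  L = 102
  R = 75
  C = 11 + 3·102 (+65 from intervention) = 382
  J = 275 − 2·75 − 382 = -257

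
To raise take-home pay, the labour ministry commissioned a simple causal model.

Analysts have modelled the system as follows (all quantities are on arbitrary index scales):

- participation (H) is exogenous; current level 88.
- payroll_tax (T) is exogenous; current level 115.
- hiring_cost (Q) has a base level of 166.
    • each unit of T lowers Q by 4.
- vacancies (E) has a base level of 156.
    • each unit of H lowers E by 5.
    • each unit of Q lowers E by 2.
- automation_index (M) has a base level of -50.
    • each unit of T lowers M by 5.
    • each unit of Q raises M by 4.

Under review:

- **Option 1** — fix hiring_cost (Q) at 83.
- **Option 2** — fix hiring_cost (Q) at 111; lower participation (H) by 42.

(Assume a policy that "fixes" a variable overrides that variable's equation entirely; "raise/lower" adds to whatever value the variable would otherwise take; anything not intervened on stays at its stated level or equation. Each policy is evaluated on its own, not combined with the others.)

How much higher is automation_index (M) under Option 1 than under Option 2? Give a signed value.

Option 1 (Q := 83):
  T = 115
  Q = 83
  M = -50 − 5·115 + 4·83 = -293
Option 2 (Q := 111, H − 42):
  T = 115
  Q = 111
  M = -50 − 5·115 + 4·111 = -181
M: -293 − (-181) = -112

-112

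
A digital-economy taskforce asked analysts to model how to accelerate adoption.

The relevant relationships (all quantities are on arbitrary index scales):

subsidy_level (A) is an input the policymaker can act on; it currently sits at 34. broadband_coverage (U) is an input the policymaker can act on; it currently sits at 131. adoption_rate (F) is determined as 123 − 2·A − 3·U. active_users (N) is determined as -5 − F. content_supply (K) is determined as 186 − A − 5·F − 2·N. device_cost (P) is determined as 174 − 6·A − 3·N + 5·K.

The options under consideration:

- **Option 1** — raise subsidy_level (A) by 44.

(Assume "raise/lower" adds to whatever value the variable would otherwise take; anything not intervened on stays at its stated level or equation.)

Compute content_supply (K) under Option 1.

Option 1 (A + 44):
  A = 34 + 44 = 78
  U = 131
  F = 123 − 2·78 − 3·131 = -426
  N = -5 − (-426) = 421
  K = 186 − 78 − 5·(-426) − 2·421 = 1396

1396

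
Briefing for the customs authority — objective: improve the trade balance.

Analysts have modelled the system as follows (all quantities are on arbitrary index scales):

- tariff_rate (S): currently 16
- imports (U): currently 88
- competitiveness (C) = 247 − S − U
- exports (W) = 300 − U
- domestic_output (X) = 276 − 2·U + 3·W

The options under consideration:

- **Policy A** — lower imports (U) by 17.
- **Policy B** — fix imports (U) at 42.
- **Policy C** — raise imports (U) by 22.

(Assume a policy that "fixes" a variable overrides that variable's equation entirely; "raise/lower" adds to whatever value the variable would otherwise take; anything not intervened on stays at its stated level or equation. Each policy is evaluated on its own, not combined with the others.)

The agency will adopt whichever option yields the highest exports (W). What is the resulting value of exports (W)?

258

Policy A (U − 17):
  U = 88 − 17 = 71
  W = 300 − 71 = 229
Policy B (U := 42):
  U = 42
  W = 300 − 42 = 258
Policy C (U + 22):
  U = 88 + 22 = 110
  W = 300 − 110 = 190
Comparing — Policy A: W=229, Policy B: W=258, Policy C: W=190. Highest is 258 (Policy B).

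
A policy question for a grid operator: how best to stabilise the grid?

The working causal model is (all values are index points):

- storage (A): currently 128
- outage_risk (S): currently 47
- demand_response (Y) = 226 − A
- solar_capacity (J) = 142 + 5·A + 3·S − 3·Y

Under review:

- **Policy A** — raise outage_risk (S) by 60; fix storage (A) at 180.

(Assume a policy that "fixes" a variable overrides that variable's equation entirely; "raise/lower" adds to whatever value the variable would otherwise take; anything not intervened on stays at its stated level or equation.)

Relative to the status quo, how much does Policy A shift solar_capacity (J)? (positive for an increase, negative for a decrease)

596

Baseline:
  A = 128
  S = 47
  Y = 226 − 128 = 98
  J = 142 + 5·128 + 3·47 − 3·98 = 629
Policy A (S + 60, A := 180):
  A = 180
  S = 47 + 60 = 107
  Y = 226 − 180 = 46
  J = 142 + 5·180 + 3·107 − 3·46 = 1225
Change in J: 1225 − 629 = 596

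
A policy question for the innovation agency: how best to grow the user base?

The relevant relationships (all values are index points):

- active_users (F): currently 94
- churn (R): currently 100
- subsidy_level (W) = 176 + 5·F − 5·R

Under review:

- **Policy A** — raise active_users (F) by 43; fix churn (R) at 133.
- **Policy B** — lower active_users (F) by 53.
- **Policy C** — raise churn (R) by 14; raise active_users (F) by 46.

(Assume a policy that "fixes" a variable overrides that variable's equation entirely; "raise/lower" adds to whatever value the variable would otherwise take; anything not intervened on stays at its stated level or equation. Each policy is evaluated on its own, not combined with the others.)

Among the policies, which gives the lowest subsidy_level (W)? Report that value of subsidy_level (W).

Policy A (F + 43, R := 133):
  F = 94 + 43 = 137
  R = 133
  W = 176 + 5·137 − 5·133 = 196
Policy B (F − 53):
  F = 94 − 53 = 41
  R = 100
  W = 176 + 5·41 − 5·100 = -119
Policy C (R + 14, F + 46):
  F = 94 + 46 = 140
  R = 100 + 14 = 114
  W = 176 + 5·140 − 5·114 = 306
Comparing — Policy A: W=196, Policy B: W=-119, Policy C: W=306. Lowest is -119 (Policy B).

-119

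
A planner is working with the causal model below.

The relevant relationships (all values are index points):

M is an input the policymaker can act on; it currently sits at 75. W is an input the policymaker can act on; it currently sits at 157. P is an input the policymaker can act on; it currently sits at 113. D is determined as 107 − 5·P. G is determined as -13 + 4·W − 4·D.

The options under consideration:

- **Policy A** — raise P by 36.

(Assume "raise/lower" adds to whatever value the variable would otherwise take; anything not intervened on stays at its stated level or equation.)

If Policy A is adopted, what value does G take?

3167

Policy A (P + 36):
  W = 157
  P = 113 + 36 = 149
  D = 107 − 5·149 = -638
  G = -13 + 4·157 − 4·(-638) = 3167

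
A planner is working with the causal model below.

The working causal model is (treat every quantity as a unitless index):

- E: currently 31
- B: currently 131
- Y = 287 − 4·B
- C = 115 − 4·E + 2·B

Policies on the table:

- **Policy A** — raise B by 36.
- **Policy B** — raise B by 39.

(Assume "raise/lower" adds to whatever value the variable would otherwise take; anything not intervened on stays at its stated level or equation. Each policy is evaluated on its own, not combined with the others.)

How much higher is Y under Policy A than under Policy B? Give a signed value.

Policy A (B + 36):
  B = 131 + 36 = 167
  Y = 287 − 4·167 = -381
Policy B (B + 39):
  B = 131 + 39 = 170
  Y = 287 − 4·170 = -393
Y: -381 − (-393) = 12

12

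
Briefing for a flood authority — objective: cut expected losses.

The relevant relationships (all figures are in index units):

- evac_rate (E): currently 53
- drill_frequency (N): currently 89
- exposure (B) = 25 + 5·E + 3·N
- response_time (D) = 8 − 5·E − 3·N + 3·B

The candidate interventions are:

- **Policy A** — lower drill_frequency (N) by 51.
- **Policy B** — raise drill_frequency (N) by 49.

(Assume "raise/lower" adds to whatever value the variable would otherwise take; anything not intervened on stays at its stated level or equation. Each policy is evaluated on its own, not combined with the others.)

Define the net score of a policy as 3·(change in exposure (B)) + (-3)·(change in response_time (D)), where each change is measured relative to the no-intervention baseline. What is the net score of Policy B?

Baseline:
  E = 53
  N = 89
  B = 25 + 5·53 + 3·89 = 557
  D = 8 − 5·53 − 3·89 + 3·557 = 1147
Policy B (N + 49):
  E = 53
  N = 89 + 49 = 138
  B = 25 + 5·53 + 3·138 = 704
  D = 8 − 5·53 − 3·138 + 3·704 = 1441
ΔB = 704 − 557 = 147; ΔD = 1441 − 1147 = 294
Score = 3·147 + (-3)·294 = -441

-441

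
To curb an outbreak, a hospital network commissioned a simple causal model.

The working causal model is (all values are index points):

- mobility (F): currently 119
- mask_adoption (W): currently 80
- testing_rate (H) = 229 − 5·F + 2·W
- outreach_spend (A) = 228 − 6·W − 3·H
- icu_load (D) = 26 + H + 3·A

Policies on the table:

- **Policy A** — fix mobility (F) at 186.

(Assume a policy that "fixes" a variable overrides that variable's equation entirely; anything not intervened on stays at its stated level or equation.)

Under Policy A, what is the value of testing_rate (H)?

-541

Policy A (F := 186):
  F = 186
  W = 80
  H = 229 − 5·186 + 2·80 = -541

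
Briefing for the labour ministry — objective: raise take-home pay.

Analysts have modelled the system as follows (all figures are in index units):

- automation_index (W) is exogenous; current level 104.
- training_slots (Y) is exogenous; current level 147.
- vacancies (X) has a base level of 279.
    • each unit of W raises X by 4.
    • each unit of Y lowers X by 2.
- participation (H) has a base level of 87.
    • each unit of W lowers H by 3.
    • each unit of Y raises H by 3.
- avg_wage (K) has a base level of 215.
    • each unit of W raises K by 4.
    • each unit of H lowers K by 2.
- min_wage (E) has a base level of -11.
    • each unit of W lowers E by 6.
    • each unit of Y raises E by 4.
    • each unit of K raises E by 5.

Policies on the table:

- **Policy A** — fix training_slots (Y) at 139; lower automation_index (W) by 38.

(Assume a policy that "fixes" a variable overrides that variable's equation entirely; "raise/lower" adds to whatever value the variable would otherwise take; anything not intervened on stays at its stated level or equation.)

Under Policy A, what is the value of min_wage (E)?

-516

Policy A (Y := 139, W − 38):
  W = 104 − 38 = 66
  Y = 139
  H = 87 − 3·66 + 3·139 = 306
  K = 215 + 4·66 − 2·306 = -133
  E = -11 − 6·66 + 4·139 + 5·(-133) = -516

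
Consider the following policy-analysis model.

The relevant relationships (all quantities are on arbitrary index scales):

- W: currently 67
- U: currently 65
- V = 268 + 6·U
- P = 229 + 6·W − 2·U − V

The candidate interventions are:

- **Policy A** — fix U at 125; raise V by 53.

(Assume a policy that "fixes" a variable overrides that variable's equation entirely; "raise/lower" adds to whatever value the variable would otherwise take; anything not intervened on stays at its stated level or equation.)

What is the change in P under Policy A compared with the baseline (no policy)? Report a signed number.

Baseline:
  W = 67
  U = 65
  V = 268 + 6·65 = 658
  P = 229 + 6·67 − 2·65 − 658 = -157
Policy A (U := 125, V + 53):
  W = 67
  U = 125
  V = 268 + 6·125 (+53 from intervention) = 1071
  P = 229 + 6·67 − 2·125 − 1071 = -690
Change in P: -690 − (-157) = -533

-533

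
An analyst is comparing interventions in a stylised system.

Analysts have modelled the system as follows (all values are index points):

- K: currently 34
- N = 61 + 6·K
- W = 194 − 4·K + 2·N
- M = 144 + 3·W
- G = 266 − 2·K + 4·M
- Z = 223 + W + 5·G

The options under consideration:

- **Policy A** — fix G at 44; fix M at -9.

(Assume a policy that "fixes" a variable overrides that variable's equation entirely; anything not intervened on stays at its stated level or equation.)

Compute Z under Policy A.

Policy A (G := 44, M := -9):
  K = 34
  N = 61 + 6·34 = 265
  W = 194 − 4·34 + 2·265 = 588
  M = -9
  G = 44
  Z = 223 + 588 + 5·44 = 1031

1031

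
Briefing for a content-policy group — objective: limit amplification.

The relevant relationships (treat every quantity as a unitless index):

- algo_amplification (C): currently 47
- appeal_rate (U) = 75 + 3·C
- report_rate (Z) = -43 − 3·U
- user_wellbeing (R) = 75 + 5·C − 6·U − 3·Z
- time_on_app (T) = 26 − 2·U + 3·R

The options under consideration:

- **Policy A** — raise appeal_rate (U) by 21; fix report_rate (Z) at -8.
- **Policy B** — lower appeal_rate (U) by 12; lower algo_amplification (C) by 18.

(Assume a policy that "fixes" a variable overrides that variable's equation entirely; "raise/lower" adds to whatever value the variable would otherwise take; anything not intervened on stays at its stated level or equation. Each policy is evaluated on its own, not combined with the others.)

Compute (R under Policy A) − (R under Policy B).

-1887

Policy A (U + 21, Z := -8):
  C = 47
  U = 75 + 3·47 (+21 from intervention) = 237
  Z = -8
  R = 75 + 5·47 − 6·237 − 3·(-8) = -1088
Policy B (U − 12, C − 18):
  C = 47 − 18 = 29
  U = 75 + 3·29 (−12 from intervention) = 150
  Z = -43 − 3·150 = -493
  R = 75 + 5·29 − 6·150 − 3·(-493) = 799
R: -1088 − 799 = -1887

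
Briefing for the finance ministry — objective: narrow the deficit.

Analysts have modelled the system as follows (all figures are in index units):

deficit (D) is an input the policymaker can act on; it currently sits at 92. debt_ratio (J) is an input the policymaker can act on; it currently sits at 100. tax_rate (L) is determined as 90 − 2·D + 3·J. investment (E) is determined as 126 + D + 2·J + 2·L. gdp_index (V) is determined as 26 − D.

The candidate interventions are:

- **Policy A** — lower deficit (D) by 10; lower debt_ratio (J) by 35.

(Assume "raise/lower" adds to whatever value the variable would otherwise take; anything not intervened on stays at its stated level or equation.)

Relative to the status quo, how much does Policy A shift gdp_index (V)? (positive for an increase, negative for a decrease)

10

Baseline:
  D = 92
  V = 26 − 92 = -66
Policy A (D − 10, J − 35):
  D = 92 − 10 = 82
  V = 26 − 82 = -56
Change in V: -56 − (-66) = 10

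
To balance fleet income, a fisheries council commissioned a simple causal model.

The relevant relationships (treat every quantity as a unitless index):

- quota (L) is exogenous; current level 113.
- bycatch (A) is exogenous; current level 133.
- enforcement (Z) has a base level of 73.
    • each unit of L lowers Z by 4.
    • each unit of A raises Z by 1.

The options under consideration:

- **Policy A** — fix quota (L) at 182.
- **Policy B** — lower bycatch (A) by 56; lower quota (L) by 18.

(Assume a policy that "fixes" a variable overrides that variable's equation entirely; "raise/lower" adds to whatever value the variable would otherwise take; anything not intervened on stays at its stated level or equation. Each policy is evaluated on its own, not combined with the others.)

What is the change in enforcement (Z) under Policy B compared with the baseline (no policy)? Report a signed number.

16

Baseline:
  L = 113
  A = 133
  Z = 73 − 4·113 + 133 = -246
Policy B (A − 56, L − 18):
  L = 113 − 18 = 95
  A = 133 − 56 = 77
  Z = 73 − 4·95 + 77 = -230
Change in Z: -230 − (-246) = 16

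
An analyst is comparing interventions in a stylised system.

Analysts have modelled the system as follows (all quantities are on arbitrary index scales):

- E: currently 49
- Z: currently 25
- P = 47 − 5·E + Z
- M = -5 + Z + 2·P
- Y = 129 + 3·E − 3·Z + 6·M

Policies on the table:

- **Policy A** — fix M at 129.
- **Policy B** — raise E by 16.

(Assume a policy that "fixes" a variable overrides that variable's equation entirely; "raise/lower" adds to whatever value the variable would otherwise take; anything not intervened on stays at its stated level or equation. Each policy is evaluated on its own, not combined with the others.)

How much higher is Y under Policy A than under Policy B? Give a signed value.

3642

Policy A (M := 129):
  E = 49
  Z = 25
  P = 47 − 5·49 + 25 = -173
  M = 129
  Y = 129 + 3·49 − 3·25 + 6·129 = 975
Policy B (E + 16):
  E = 49 + 16 = 65
  Z = 25
  P = 47 − 5·65 + 25 = -253
  M = -5 + 25 + 2·(-253) = -486
  Y = 129 + 3·65 − 3·25 + 6·(-486) = -2667
Y: 975 − (-2667) = 3642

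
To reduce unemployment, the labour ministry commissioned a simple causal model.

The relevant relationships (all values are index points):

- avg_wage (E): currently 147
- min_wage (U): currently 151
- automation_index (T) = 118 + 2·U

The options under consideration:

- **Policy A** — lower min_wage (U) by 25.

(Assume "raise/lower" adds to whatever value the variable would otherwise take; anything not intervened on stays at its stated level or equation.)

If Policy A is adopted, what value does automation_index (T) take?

Policy A (U − 25):
  U = 151 − 25 = 126
  T = 118 + 2·126 = 370

370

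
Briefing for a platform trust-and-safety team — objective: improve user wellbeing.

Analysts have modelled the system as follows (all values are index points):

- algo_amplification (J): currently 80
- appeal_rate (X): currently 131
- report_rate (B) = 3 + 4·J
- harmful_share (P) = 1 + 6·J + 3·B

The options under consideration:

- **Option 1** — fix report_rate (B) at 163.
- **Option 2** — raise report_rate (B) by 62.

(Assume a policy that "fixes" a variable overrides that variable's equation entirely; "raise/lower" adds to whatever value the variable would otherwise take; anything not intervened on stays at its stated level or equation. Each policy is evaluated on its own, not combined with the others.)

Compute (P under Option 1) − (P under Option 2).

Option 1 (B := 163):
  J = 80
  B = 163
  P = 1 + 6·80 + 3·163 = 970
Option 2 (B + 62):
  J = 80
  B = 3 + 4·80 (+62 from intervention) = 385
  P = 1 + 6·80 + 3·385 = 1636
P: 970 − 1636 = -666

-666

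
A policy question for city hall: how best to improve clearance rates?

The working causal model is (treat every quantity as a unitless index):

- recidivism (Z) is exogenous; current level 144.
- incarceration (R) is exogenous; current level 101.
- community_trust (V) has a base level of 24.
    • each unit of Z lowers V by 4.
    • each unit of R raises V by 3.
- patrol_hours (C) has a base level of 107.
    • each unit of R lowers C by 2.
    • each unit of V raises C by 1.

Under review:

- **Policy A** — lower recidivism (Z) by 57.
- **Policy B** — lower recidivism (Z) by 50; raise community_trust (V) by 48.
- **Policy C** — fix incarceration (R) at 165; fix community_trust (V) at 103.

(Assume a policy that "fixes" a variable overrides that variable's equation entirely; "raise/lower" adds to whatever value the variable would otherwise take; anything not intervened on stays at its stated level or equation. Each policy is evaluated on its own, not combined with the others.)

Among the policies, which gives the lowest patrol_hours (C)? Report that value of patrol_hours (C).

-120

Policy A (Z − 57):
  Z = 144 − 57 = 87
  R = 101
  V = 24 − 4·87 + 3·101 = -21
  C = 107 − 2·101 + (-21) = -116
Policy B (Z − 50, V + 48):
  Z = 144 − 50 = 94
  R = 101
  V = 24 − 4·94 + 3·101 (+48 from intervention) = -1
  C = 107 − 2·101 + (-1) = -96
Policy C (R := 165, V := 103):
  Z = 144
  R = 165
  V = 103
  C = 107 − 2·165 + 103 = -120
Comparing — Policy A: C=-116, Policy B: C=-96, Policy C: C=-120. Lowest is -120 (Policy C).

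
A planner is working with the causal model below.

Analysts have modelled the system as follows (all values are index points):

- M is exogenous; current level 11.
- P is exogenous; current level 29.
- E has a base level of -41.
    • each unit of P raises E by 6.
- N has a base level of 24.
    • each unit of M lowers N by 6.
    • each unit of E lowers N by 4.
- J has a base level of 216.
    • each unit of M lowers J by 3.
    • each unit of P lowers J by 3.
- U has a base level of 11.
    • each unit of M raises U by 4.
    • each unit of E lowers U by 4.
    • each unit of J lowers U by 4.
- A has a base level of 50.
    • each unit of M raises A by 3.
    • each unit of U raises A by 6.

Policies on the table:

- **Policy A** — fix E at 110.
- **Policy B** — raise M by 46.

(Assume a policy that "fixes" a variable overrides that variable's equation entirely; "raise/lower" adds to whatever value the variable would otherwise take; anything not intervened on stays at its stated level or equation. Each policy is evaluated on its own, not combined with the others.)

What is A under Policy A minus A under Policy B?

Policy A (E := 110):
  M = 11
  P = 29
  E = 110
  J = 216 − 3·11 − 3·29 = 96
  U = 11 + 4·11 − 4·110 − 4·96 = -769
  A = 50 + 3·11 + 6·(-769) = -4531
Policy B (M + 46):
  M = 11 + 46 = 57
  P = 29
  E = -41 + 6·29 = 133
  J = 216 − 3·57 − 3·29 = -42
  U = 11 + 4·57 − 4·133 − 4·(-42) = -125
  A = 50 + 3·57 + 6·(-125) = -529
A: -4531 − (-529) = -4002

-4002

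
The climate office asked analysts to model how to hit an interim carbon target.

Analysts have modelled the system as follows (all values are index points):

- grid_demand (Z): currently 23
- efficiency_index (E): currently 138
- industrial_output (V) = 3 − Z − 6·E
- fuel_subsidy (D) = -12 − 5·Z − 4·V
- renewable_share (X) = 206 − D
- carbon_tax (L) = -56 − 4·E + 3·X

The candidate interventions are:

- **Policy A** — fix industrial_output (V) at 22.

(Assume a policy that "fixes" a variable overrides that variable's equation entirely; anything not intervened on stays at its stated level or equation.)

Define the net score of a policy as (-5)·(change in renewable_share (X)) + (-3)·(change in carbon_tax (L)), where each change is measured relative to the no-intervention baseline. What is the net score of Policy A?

-48720

Baseline:
  Z = 23
  E = 138
  V = 3 − 23 − 6·138 = -848
  D = -12 − 5·23 − 4·(-848) = 3265
  X = 206 − 3265 = -3059
  L = -56 − 4·138 + 3·(-3059) = -9785
Policy A (V := 22):
  Z = 23
  E = 138
  V = 22
  D = -12 − 5·23 − 4·22 = -215
  X = 206 − (-215) = 421
  L = -56 − 4·138 + 3·421 = 655
ΔX = 421 − (-3059) = 3480; ΔL = 655 − (-9785) = 10440
Score = (-5)·3480 + (-3)·10440 = -48720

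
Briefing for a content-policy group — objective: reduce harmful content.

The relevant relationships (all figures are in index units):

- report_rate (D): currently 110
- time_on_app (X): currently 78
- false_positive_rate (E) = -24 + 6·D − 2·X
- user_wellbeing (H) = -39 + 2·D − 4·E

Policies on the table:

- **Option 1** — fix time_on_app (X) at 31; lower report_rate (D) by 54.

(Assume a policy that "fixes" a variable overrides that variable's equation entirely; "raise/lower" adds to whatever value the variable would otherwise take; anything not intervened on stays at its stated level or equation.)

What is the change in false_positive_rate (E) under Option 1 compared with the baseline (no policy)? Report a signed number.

-230

Baseline:
  D = 110
  X = 78
  E = -24 + 6·110 − 2·78 = 480
Option 1 (X := 31, D − 54):
  D = 110 − 54 = 56
  X = 31
  E = -24 + 6·56 − 2·31 = 250
Change in E: 250 − 480 = -230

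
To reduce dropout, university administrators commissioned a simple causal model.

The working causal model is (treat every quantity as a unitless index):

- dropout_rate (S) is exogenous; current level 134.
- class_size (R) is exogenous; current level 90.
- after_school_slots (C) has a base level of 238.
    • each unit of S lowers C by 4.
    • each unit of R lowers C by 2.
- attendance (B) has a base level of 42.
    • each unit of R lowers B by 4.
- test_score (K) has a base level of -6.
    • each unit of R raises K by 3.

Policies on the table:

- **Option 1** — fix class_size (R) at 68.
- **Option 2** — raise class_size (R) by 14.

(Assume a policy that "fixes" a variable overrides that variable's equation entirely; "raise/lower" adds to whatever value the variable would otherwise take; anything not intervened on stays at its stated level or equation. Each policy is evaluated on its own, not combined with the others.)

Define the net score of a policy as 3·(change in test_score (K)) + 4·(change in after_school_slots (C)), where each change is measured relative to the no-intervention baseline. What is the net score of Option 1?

Baseline:
  S = 134
  R = 90
  C = 238 − 4·134 − 2·90 = -478
  K = -6 + 3·90 = 264
Option 1 (R := 68):
  S = 134
  R = 68
  C = 238 − 4·134 − 2·68 = -434
  K = -6 + 3·68 = 198
ΔK = 198 − 264 = -66; ΔC = -434 − (-478) = 44
Score = 3·(-66) + 4·44 = -22

-22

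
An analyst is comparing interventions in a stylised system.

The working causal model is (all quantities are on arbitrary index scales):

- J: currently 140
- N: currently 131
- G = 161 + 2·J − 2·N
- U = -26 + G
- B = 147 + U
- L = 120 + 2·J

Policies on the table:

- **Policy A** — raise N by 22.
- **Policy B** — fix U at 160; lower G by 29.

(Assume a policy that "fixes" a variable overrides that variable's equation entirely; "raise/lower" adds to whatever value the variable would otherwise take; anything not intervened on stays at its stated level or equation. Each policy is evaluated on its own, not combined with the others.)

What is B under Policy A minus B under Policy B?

-51

Policy A (N + 22):
  J = 140
  N = 131 + 22 = 153
  G = 161 + 2·140 − 2·153 = 135
  U = -26 + 135 = 109
  B = 147 + 109 = 256
Policy B (U := 160, G − 29):
  J = 140
  N = 131
  G = 161 + 2·140 − 2·131 (−29 from intervention) = 150
  U = 160
  B = 147 + 160 = 307
B: 256 − 307 = -51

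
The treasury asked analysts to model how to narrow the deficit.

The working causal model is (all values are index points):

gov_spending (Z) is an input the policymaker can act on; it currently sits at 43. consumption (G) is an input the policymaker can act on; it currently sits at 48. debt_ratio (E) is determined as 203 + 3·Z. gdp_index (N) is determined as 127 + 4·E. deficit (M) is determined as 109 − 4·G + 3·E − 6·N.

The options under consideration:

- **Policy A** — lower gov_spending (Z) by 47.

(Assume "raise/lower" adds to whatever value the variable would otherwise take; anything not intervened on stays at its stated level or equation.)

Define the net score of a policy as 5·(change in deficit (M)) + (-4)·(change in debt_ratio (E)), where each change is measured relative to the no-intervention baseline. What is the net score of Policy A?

15369

Baseline:
  Z = 43
  G = 48
  E = 203 + 3·43 = 332
  N = 127 + 4·332 = 1455
  M = 109 − 4·48 + 3·332 − 6·1455 = -7817
Policy A (Z − 47):
  Z = 43 − 47 = -4
  G = 48
  E = 203 + 3·(-4) = 191
  N = 127 + 4·191 = 891
  M = 109 − 4·48 + 3·191 − 6·891 = -4856
ΔM = -4856 − (-7817) = 2961; ΔE = 191 − 332 = -141
Score = 5·2961 + (-4)·(-141) = 15369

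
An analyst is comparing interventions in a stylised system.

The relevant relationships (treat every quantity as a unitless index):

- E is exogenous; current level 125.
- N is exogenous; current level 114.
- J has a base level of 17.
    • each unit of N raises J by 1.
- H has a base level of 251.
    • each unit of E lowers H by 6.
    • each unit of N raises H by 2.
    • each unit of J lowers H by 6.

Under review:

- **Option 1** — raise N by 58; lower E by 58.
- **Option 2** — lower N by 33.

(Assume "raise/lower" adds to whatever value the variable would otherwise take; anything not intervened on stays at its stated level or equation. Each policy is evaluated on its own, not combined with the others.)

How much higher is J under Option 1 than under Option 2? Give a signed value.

91

Option 1 (N + 58, E − 58):
  N = 114 + 58 = 172
  J = 17 + 172 = 189
Option 2 (N − 33):
  N = 114 − 33 = 81
  J = 17 + 81 = 98
J: 189 − 98 = 91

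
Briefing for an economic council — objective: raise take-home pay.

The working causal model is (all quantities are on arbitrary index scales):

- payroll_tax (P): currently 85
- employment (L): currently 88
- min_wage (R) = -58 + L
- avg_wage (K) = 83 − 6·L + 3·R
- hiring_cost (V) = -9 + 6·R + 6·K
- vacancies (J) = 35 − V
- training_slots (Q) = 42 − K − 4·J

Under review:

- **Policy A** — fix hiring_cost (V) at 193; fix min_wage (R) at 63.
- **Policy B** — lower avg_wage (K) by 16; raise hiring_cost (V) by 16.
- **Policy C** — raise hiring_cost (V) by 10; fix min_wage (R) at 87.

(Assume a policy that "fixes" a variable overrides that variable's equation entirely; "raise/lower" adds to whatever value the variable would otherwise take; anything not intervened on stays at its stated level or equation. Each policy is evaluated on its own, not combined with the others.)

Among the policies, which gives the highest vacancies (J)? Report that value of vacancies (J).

2074

Policy A (V := 193, R := 63):
  L = 88
  R = 63
  K = 83 − 6·88 + 3·63 = -256
  V = 193
  J = 35 − 193 = -158
Policy B (K − 16, V + 16):
  L = 88
  R = -58 + 88 = 30
  K = 83 − 6·88 + 3·30 (−16 from intervention) = -371
  V = -9 + 6·30 + 6·(-371) (+16 from intervention) = -2039
  J = 35 − (-2039) = 2074
Policy C (V + 10, R := 87):
  L = 88
  R = 87
  K = 83 − 6·88 + 3·87 = -184
  V = -9 + 6·87 + 6·(-184) (+10 from intervention) = -581
  J = 35 − (-581) = 616
Comparing — Policy A: J=-158, Policy B: J=2074, Policy C: J=616. Highest is 2074 (Policy B).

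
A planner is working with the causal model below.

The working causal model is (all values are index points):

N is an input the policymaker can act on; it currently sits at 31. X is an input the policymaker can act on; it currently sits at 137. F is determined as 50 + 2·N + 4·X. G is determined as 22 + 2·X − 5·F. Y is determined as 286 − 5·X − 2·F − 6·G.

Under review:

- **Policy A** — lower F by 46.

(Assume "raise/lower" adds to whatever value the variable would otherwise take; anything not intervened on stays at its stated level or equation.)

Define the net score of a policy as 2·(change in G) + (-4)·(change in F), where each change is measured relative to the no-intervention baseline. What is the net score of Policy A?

Baseline:
  N = 31
  X = 137
  F = 50 + 2·31 + 4·137 = 660
  G = 22 + 2·137 − 5·660 = -3004
Policy A (F − 46):
  N = 31
  X = 137
  F = 50 + 2·31 + 4·137 (−46 from intervention) = 614
  G = 22 + 2·137 − 5·614 = -2774
ΔG = -2774 − (-3004) = 230; ΔF = 614 − 660 = -46
Score = 2·230 + (-4)·(-46) = 644

644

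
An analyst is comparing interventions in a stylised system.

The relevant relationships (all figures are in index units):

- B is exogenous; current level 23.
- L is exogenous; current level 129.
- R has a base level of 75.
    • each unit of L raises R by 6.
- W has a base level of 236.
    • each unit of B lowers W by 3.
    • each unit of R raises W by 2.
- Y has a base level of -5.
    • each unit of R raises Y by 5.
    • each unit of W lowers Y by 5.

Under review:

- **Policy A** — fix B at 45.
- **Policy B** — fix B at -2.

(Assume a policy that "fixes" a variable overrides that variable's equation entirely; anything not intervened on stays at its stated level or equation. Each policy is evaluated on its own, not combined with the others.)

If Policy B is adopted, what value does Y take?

Policy B (B := -2):
  B = -2
  L = 129
  R = 75 + 6·129 = 849
  W = 236 − 3·(-2) + 2·849 = 1940
  Y = -5 + 5·849 − 5·1940 = -5460

-5460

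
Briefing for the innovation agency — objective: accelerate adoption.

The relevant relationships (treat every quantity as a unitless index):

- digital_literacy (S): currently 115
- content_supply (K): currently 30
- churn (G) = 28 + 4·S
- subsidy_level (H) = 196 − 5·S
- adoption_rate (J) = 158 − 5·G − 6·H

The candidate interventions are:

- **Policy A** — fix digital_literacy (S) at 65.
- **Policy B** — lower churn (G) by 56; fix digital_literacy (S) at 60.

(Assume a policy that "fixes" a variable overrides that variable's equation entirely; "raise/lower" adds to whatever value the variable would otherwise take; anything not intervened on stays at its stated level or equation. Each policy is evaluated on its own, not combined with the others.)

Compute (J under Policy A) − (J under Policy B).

-230

Policy A (S := 65):
  S = 65
  G = 28 + 4·65 = 288
  H = 196 − 5·65 = -129
  J = 158 − 5·288 − 6·(-129) = -508
Policy B (G − 56, S := 60):
  S = 60
  G = 28 + 4·60 (−56 from intervention) = 212
  H = 196 − 5·60 = -104
  J = 158 − 5·212 − 6·(-104) = -278
J: -508 − (-278) = -230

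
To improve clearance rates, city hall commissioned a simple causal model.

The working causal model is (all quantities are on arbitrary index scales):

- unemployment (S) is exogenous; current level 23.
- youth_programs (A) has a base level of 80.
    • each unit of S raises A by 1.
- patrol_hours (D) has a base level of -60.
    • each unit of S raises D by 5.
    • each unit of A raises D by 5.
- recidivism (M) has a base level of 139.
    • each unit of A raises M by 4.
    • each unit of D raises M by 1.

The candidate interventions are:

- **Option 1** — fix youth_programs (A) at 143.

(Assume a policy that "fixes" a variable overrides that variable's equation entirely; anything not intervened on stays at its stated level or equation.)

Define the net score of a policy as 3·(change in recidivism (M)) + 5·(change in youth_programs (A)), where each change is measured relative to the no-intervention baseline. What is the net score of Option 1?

Baseline:
  S = 23
  A = 80 + 23 = 103
  D = -60 + 5·23 + 5·103 = 570
  M = 139 + 4·103 + 570 = 1121
Option 1 (A := 143):
  S = 23
  A = 143
  D = -60 + 5·23 + 5·143 = 770
  M = 139 + 4·143 + 770 = 1481
ΔM = 1481 − 1121 = 360; ΔA = 143 − 103 = 40
Score = 3·360 + 5·40 = 1280

1280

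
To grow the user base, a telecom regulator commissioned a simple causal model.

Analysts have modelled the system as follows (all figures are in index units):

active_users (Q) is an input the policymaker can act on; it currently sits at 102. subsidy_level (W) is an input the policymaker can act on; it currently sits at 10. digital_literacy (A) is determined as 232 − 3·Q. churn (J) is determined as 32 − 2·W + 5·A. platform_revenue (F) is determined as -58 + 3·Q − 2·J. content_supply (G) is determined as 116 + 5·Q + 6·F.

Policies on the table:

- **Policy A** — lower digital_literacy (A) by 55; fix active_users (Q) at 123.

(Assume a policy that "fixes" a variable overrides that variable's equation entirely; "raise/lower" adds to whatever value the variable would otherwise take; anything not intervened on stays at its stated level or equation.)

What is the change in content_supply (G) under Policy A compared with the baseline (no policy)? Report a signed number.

Baseline:
  Q = 102
  W = 10
  A = 232 − 3·102 = -74
  J = 32 − 2·10 + 5·(-74) = -358
  F = -58 + 3·102 − 2·(-358) = 964
  G = 116 + 5·102 + 6·964 = 6410
Policy A (A − 55, Q := 123):
  Q = 123
  W = 10
  A = 232 − 3·123 (−55 from intervention) = -192
  J = 32 − 2·10 + 5·(-192) = -948
  F = -58 + 3·123 − 2·(-948) = 2207
  G = 116 + 5·123 + 6·2207 = 13973
Change in G: 13973 − 6410 = 7563

7563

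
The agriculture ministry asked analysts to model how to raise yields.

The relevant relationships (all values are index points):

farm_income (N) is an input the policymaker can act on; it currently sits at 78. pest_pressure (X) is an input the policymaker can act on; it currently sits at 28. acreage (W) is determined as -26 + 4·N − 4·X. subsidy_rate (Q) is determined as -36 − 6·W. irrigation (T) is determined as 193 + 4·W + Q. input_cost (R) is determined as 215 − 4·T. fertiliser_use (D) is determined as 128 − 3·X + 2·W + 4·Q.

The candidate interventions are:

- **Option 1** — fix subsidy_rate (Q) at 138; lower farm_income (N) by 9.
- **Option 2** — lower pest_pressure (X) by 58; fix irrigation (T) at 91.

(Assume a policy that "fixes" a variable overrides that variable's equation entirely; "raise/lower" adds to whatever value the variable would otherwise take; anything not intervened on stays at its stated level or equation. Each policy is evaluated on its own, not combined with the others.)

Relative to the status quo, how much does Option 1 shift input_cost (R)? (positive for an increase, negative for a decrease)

-4296

Baseline:
  N = 78
  X = 28
  W = -26 + 4·78 − 4·28 = 174
  Q = -36 − 6·174 = -1080
  T = 193 + 4·174 + (-1080) = -191
  R = 215 − 4·(-191) = 979
Option 1 (Q := 138, N − 9):
  N = 78 − 9 = 69
  X = 28
  W = -26 + 4·69 − 4·28 = 138
  Q = 138
  T = 193 + 4·138 + 138 = 883
  R = 215 − 4·883 = -3317
Change in R: -3317 − 979 = -4296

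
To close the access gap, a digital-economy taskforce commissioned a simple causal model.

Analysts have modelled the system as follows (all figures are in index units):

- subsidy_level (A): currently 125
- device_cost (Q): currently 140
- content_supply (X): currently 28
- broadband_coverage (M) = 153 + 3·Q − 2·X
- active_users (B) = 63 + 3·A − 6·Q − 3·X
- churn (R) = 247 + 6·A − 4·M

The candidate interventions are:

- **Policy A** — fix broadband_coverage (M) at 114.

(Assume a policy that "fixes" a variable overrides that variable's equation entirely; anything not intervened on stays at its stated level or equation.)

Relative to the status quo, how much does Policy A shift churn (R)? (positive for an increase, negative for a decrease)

1612

Baseline:
  A = 125
  Q = 140
  X = 28
  M = 153 + 3·140 − 2·28 = 517
  R = 247 + 6·125 − 4·517 = -1071
Policy A (M := 114):
  A = 125
  Q = 140
  X = 28
  M = 114
  R = 247 + 6·125 − 4·114 = 541
Change in R: 541 − (-1071) = 1612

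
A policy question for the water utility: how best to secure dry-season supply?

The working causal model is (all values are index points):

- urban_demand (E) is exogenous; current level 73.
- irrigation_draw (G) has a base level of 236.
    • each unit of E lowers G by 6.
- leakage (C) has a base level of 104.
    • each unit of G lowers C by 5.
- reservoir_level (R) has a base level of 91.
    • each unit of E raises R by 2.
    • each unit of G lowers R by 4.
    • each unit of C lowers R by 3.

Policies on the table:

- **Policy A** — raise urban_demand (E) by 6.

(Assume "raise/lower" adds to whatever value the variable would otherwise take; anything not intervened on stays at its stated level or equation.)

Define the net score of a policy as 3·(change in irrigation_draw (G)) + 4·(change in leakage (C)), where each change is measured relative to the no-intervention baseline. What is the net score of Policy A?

Baseline:
  E = 73
  G = 236 − 6·73 = -202
  C = 104 − 5·(-202) = 1114
Policy A (E + 6):
  E = 73 + 6 = 79
  G = 236 − 6·79 = -238
  C = 104 − 5·(-238) = 1294
ΔG = -238 − (-202) = -36; ΔC = 1294 − 1114 = 180
Score = 3·(-36) + 4·180 = 612

612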